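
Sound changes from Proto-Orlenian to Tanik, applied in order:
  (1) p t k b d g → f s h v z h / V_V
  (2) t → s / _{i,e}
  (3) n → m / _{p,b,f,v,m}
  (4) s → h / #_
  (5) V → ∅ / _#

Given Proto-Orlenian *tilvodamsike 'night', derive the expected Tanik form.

hilvozamsih

Tanik: *tilvodamsike
  tilvodamsike → tilvozamsihe   [intervocalic lenition]
  tilvozamsihe → silvozamsihe   [palatalisation]
  silvozamsihe (rule 3 does not apply)
  silvozamsihe → hilvozamsihe   [debuccalisation]
  hilvozamsihe → hilvozamsih   [apocope]
  giving Tanik hilvozamsih.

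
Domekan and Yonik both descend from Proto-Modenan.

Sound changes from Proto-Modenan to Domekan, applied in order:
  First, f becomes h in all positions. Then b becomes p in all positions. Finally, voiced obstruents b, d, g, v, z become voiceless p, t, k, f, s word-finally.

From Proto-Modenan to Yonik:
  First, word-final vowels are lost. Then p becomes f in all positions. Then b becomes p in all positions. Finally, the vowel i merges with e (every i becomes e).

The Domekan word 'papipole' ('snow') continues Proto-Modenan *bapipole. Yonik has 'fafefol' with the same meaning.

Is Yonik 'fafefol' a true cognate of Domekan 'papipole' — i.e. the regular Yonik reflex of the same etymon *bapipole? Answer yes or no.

Derive the expected Yonik reflex of *bapipole:
Yonik: *bapipole
  bapipole → bapipol   [apocope]
  bapipol → bafifol   [unconditioned shift]
  bafifol → pafifol   [unconditioned shift]
  pafifol → pafefol   [vowel merger]
  giving Yonik pafefol.
The regular Yonik reflex would be 'pafefol', but the attested form is 'fafefol'. The correspondence is irregular, so they are not cognates (the Yonik form has a different source).

no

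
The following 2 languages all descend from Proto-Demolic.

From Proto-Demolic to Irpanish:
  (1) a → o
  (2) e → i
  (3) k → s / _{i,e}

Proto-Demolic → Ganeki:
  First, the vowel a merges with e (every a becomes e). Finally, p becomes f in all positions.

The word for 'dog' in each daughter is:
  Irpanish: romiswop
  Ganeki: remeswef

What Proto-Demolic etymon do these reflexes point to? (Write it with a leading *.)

*rameswap

Position 8: Irpanish has p, Ganeki has f. Irpanish preserves p here (none of its changes turn any other segment into p), so the proto-segment is *p.
Position 4: Irpanish has i, Ganeki has e. Taking the neighbouring segments as reconstructed: Irpanish i could go back to *e or *i; Ganeki e could go back to *a or *e — the one source consistent with every daughter is *e.
Continuing position by position gives *rameswap; check it forward:
Irpanish: *rameswap > romeswop > romiswop  (by vowel merger, vowel merger)
Ganeki: *rameswap
  rameswap → remeswep   [vowel merger]
  remeswep → remeswef   [unconditioned shift]
  giving Ganeki remeswef.
No other proto-form is consistent with every reflex, so the reconstruction is *rameswap.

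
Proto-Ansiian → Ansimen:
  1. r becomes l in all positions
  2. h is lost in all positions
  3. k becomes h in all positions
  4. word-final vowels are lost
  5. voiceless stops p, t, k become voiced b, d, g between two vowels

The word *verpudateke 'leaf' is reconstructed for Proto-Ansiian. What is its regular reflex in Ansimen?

velpudadeh

Ansimen: *verpudateke > velpudateke > velpudatehe > velpudateh > velpudadeh  (by unconditioned shift, unconditioned shift, apocope, intervocalic voicing)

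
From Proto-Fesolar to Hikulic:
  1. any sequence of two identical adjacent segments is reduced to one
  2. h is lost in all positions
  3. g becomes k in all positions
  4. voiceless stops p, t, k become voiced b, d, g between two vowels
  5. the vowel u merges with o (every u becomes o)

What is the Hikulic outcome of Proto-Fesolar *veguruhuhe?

Hikulic: start from *veguruhuhe.
  rule 1: no change — veguruhuhe
  rule 2 (h-loss): veguruhuhe → veguruue
  rule 3 (unconditioned shift): veguruue → vekuruue
  rule 4 (intervocalic voicing): vekuruue → veguruue
  rule 5 (vowel merger): veguruue → vegorooe
  ⇒ Hikulic vegorooe

vegorooe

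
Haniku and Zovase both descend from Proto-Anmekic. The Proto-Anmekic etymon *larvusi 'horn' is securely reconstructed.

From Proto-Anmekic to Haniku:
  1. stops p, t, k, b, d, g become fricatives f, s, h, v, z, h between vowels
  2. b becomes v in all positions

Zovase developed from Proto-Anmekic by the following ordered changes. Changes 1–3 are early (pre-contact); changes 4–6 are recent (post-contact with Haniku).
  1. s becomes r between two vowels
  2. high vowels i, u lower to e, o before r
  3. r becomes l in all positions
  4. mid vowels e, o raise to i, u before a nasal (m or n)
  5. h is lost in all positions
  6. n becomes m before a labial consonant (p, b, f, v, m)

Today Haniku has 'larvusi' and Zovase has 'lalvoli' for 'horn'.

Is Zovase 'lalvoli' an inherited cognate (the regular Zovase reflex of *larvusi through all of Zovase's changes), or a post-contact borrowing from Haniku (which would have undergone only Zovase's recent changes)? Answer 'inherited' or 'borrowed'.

inherited

If inherited, *larvusi would pass through all of Zovase's changes:
Zovase: *larvusi
  larvusi → larvuri   [rhotacism]
  larvuri → larvori   [pre-rhotic lowering]
  larvori → lalvoli   [unconditioned shift]
  lalvoli (rule 4 does not apply)
  lalvoli (rule 5 does not apply)
  lalvoli (rule 6 does not apply)
  giving Zovase lalvoli.
If borrowed from Haniku 'larvusi' after the early changes, it would undergo only the recent ones:
  rule 4 (pre-nasal raising): no change (larvusi)
  rule 5 (h-loss): no change (larvusi)
  rule 6 (nasal place assimilation): no change (larvusi)
  ⇒ as a loan: larvusi
Zovase 'lalvoli' matches the inherited outcome exactly, so it is an inherited cognate, not a loan.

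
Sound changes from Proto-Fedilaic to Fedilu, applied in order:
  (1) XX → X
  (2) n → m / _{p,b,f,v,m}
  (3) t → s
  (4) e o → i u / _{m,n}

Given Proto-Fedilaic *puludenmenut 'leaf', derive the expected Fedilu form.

puludimminus

Fedilu: *puludenmenut
  puludenmenut (rule 1 does not apply)
  puludenmenut → puludemmenut   [nasal place assimilation]
  puludemmenut → puludemmenus   [unconditioned shift]
  puludemmenus → puludimminus   [pre-nasal raising]
  giving Fedilu puludimminus.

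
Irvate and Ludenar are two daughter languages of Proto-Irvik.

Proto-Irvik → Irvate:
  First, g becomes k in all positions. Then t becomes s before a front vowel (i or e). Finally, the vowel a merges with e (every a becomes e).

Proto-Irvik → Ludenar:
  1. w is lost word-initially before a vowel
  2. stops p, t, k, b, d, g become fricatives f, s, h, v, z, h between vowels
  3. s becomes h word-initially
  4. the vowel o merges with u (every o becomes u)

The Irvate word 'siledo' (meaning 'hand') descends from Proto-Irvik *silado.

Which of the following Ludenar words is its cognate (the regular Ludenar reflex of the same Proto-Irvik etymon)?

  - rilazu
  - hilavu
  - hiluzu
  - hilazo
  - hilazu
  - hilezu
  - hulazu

hilazu

Ludenar: start from *silado.
  rule 1: no change — silado
  rule 2 (intervocalic lenition): silado → silazo
  rule 3 (debuccalisation): silazo → hilazo
  rule 4 (vowel merger): hilazo → hilazu
  ⇒ Ludenar hilazu
The other candidates each miss or misapply at least one Ludenar change.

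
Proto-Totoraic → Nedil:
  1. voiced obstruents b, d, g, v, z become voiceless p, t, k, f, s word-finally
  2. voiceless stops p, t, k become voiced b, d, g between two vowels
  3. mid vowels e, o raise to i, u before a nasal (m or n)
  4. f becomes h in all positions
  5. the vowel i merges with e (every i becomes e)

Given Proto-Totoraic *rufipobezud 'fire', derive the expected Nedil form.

ruhebobezut

Nedil: *rufipobezud
  rufipobezud → rufipobezut   [final devoicing]
  rufipobezut → rufibobezut   [intervocalic voicing]
  rufibobezut (rule 3 does not apply)
  rufibobezut → ruhibobezut   [unconditioned shift]
  ruhibobezut → ruhebobezut   [vowel merger]
  giving Nedil ruhebobezut.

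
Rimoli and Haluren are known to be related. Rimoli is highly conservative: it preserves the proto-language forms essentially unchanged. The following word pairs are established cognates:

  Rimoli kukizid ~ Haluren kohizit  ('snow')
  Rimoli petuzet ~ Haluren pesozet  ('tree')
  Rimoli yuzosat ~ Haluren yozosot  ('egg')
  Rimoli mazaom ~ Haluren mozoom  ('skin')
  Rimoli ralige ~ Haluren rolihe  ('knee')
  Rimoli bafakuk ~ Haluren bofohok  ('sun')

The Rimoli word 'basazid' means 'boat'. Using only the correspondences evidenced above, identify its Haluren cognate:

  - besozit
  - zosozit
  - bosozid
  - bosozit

bosozit

yuzosat ~ yozosot, mazaom ~ mozoom — Rimoli a corresponds to Haluren o after a consonant, before a consonant other than r, m, n, p, b, f, v.
kukizid ~ kohizit — Rimoli d corresponds to Haluren t word-finally.
Applying these to Rimoli 'basazid':
  basazid → bosazid   (a→o after a consonant, before a consonant other than r, m, n, p, b, f, v)
  bosazid → bosozid   (a→o after a consonant, before a consonant other than r, m, n, p, b, f, v)
  bosozid → bosozit   (d→t word-finally)
So the Haluren cognate is 'bosozit'.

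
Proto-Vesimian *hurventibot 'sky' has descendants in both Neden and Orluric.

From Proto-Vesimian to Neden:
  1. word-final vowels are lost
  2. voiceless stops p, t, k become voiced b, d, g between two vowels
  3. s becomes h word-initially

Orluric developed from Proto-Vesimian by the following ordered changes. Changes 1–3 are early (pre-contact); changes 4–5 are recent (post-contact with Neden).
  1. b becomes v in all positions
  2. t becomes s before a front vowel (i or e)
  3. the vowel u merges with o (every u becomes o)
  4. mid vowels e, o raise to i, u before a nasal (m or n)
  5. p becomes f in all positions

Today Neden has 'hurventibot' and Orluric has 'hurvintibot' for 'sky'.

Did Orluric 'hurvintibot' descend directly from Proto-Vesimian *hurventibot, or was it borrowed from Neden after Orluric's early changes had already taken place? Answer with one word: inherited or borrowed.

borrowed

If inherited, *hurventibot would pass through all of Orluric's changes:
Orluric: *hurventibot
  hurventibot → hurventivot   [unconditioned shift]
  hurventivot → hurvensivot   [palatalisation]
  hurvensivot → horvensivot   [vowel merger]
  horvensivot → horvinsivot   [pre-nasal raising]
  horvinsivot (rule 5 does not apply)
  giving Orluric horvinsivot.
If borrowed from Neden 'hurventibot' after the early changes, it would undergo only the recent ones:
  rule 4 (pre-nasal raising): hurventibot → hurvintibot
  rule 5 (unconditioned shift): no change (hurvintibot)
  ⇒ as a loan: hurvintibot
Orluric 'hurvintibot' matches the loan outcome 'hurvintibot', not the inherited 'horvinsivot' — it skipped the early Orluric changes, so it was borrowed from Neden.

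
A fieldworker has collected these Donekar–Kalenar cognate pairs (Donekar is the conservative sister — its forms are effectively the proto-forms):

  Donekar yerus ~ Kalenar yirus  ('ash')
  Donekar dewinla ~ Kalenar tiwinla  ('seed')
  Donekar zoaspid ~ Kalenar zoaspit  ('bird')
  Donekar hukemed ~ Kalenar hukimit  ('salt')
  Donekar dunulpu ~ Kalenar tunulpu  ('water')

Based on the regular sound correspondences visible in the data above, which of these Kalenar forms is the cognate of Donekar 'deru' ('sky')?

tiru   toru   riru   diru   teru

dewinla ~ tiwinla — Donekar d corresponds to Kalenar t word-initially before a front vowel.
yerus ~ yirus — Donekar e corresponds to Kalenar i after a consonant, before r.
Applying these to Donekar 'deru':
  deru → teru   (d→t word-initially before a front vowel)
  teru → tiru   (e→i after a consonant, before r)
So the Kalenar cognate is 'tiru'.

tiru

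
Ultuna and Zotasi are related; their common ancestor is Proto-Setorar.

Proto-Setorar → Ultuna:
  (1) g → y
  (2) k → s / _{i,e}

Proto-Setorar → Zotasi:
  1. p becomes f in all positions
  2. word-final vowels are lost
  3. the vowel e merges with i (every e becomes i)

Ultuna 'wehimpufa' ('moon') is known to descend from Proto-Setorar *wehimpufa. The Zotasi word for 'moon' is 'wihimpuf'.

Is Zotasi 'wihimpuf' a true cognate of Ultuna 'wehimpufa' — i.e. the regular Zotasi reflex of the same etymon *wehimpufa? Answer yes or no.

no

Derive the expected Zotasi reflex of *wehimpufa:
Zotasi: *wehimpufa
  wehimpufa → wehimfufa   [unconditioned shift]
  wehimfufa → wehimfuf   [apocope]
  wehimfuf → wihimfuf   [vowel merger]
  giving Zotasi wihimfuf.
The regular Zotasi reflex would be 'wihimfuf', but the attested form is 'wihimpuf'. The correspondence is irregular, so they are not cognates (the Zotasi form has a different source).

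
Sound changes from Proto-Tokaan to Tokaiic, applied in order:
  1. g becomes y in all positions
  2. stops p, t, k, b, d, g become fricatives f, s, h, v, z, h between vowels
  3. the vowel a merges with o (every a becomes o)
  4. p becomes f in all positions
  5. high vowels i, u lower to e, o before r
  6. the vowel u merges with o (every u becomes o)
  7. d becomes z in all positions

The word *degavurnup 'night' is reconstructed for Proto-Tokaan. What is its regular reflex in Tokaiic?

Tokaiic: *degavurnup > deyavurnup > deyovurnup > deyovurnuf > deyovornuf > deyovornof > zeyovornof  (by unconditioned shift, vowel merger, unconditioned shift, pre-rhotic lowering, vowel merger, unconditioned shift)

zeyovornof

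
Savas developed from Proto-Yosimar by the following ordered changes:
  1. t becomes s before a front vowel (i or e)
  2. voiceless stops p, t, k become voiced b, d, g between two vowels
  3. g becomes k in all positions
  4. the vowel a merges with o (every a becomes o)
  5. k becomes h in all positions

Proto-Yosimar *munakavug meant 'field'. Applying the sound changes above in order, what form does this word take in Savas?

Savas: start from *munakavug.
  rule 1: no change — munakavug
  rule 2 (intervocalic voicing): munakavug → munagavug
  rule 3 (unconditioned shift): munagavug → munakavuk
  rule 4 (vowel merger): munakavuk → munokovuk
  rule 5 (unconditioned shift): munokovuk → munohovuh
  ⇒ Savas munohovuh

munohovuh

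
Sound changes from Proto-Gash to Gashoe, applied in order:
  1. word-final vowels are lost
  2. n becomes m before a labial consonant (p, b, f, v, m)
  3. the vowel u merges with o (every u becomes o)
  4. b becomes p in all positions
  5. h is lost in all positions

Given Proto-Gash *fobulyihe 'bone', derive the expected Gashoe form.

Gashoe: *fobulyihe > fobulyih > fobolyih > fopolyih > fopolyi  (by apocope, vowel merger, unconditioned shift, h-loss)

fopolyi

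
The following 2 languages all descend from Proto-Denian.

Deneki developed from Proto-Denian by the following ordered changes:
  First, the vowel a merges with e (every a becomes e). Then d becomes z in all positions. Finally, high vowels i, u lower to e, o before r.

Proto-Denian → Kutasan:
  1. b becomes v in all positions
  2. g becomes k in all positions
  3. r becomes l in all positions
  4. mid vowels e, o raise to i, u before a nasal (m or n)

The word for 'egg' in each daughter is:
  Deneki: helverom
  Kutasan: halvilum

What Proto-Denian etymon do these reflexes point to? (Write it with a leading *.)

*halvirom

Position 6: Deneki has r, Kutasan has l. Deneki preserves r here (none of its changes turn any other segment into r), so the proto-segment is *r.
Position 5: Deneki has e, Kutasan has i. Taking the neighbouring segments as reconstructed: Deneki e could go back to *a or *e or *i; Kutasan i can only go back to *i — the one source consistent with every daughter is *i.
Position 7: Deneki has o, Kutasan has u. Taking the neighbouring segments as reconstructed: Deneki o can only go back to *o; Kutasan u could go back to *o or *u — the one source consistent with every daughter is *o.
Continuing position by position gives *halvirom; check it forward:
Deneki: *halvirom > helvirom > helverom  (by vowel merger, pre-rhotic lowering)
Kutasan: *halvirom
  halvirom (rule 1 does not apply)
  halvirom (rule 2 does not apply)
  halvirom → halvilom   [unconditioned shift]
  halvilom → halvilum   [pre-nasal raising]
  giving Kutasan halvilum.
*halvirom is the unique common source.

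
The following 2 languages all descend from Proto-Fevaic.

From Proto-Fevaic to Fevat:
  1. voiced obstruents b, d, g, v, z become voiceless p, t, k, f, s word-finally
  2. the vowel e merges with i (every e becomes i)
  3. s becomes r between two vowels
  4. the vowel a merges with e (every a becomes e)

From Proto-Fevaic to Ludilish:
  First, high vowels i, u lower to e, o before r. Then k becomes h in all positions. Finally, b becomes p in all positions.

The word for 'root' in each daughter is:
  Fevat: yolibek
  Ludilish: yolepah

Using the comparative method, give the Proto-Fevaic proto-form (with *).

*yolebak

Position 5: Fevat has b, Ludilish has p. Fevat preserves b here (none of its changes turn any other segment into b), so the proto-segment is *b.
Position 4: Fevat has i, Ludilish has e. Taking the neighbouring segments as reconstructed: Fevat i could go back to *e or *i; Ludilish e can only go back to *e — the one source consistent with every daughter is *e.
Position 7: Fevat has k, Ludilish has h. Taking the neighbouring segments as reconstructed: Fevat k could go back to *k or *g; Ludilish h could go back to *k or *h — the one source consistent with every daughter is *k.
This points to *yolebak. Verify forward in each daughter:
Fevat: start from *yolebak.
  rule 1: no change — yolebak
  rule 2 (vowel merger): yolebak → yolibak
  rule 3: no change — yolibak
  rule 4 (vowel merger): yolibak → yolibek
  ⇒ Fevat yolibek
Ludilish: *yolebak > yolebah > yolepah  (by unconditioned shift, unconditioned shift)
*yolebak is the unique common source.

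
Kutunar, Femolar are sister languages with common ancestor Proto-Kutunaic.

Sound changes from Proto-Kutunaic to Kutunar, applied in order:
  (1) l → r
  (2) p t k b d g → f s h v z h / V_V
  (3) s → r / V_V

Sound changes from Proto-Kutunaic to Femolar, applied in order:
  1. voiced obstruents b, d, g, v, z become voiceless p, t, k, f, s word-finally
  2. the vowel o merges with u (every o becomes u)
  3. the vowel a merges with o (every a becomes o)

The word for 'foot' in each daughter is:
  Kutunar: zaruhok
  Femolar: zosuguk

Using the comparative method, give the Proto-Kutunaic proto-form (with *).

Position 5: Kutunar has h, Femolar has g. Femolar preserves g here (none of its changes turn any other segment into g), so the proto-segment is *g.
Position 2: Kutunar has a, Femolar has o. Kutunar preserves a here (none of its changes turn any other segment into a), so the proto-segment is *a.
Position 3: Kutunar has r, Femolar has s. Taking the neighbouring segments as reconstructed: Kutunar r could go back to *t or *s or *l or *r; Femolar s can only go back to *s — the one source consistent with every daughter is *s.
This points to *zasugok. Verify forward in each daughter:
Kutunar: *zasugok > zasuhok > zaruhok  (by intervocalic lenition, rhotacism)
Femolar: *zasugok > zasuguk > zosuguk  (by vowel merger, vowel merger)
Only *zasugok yields all of Kutunar zaruhok, Femolar zosuguk.

*zasugok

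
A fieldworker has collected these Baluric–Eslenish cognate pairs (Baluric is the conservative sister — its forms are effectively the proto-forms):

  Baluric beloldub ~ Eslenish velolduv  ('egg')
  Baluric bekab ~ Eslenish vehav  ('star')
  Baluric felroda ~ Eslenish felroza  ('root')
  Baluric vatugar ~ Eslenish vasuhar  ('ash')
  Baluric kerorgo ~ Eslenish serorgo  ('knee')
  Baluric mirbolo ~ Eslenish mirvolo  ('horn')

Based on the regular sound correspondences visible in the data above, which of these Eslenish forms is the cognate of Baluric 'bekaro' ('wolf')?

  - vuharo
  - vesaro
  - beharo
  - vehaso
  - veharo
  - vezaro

veharo

beloldub ~ velolduv, bekab ~ vehav — Baluric b corresponds to Eslenish v word-initially before a front vowel.
bekab ~ vehav — Baluric k corresponds to Eslenish h between vowels (before a back vowel).
Applying these to Baluric 'bekaro':
  bekaro → vekaro   (b→v word-initially before a front vowel)
  vekaro → veharo   (k→h between vowels (before a back vowel))
So the Eslenish cognate is 'veharo'.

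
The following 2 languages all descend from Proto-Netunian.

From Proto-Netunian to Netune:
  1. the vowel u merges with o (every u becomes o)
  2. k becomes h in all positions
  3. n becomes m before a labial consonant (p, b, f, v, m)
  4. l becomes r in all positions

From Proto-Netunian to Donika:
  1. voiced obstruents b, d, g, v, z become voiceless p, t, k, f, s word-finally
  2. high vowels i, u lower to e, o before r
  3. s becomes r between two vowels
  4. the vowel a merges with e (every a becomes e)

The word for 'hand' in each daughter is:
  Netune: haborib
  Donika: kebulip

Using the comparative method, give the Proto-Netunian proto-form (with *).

Position 7: Netune has b, Donika has p. Netune preserves b here (none of its changes turn any other segment into b), so the proto-segment is *b.
Position 5: Netune has r, Donika has l. Donika preserves l here (none of its changes turn any other segment into l), so the proto-segment is *l.
Verify the candidate proto-form against each daughter:
Netune: start from *kabulib.
  rule 1 (vowel merger): kabulib → kabolib
  rule 2 (unconditioned shift): kabolib → habolib
  rule 3: no change — habolib
  rule 4 (unconditioned shift): habolib → haborib
  ⇒ Netune haborib
Donika: *kabulib > kabulip > kebulip  (by final devoicing, vowel merger)
Only *kabulib yields all of Netune haborib, Donika kebulip.

*kabulib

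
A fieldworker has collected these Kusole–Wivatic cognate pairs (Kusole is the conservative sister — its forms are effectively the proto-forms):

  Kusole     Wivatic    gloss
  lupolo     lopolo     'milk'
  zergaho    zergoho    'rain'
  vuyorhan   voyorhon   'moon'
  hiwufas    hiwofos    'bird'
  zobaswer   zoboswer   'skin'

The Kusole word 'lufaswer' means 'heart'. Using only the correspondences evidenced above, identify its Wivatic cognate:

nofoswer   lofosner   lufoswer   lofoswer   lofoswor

hiwufas ~ hiwofos — Kusole u corresponds to Wivatic o after a consonant, before a labial obstruent.
zergaho ~ zergoho, hiwufas ~ hiwofos — Kusole a corresponds to Wivatic o after a consonant, before a consonant other than r, m, n, p, b, f, v.
Applying these to Kusole 'lufaswer':
  lufaswer → lofaswer   (u→o after a consonant, before a labial obstruent)
  lofaswer → lofoswer   (a→o after a consonant, before a consonant other than r, m, n, p, b, f, v)
So the Wivatic cognate is 'lofoswer'.

lofoswer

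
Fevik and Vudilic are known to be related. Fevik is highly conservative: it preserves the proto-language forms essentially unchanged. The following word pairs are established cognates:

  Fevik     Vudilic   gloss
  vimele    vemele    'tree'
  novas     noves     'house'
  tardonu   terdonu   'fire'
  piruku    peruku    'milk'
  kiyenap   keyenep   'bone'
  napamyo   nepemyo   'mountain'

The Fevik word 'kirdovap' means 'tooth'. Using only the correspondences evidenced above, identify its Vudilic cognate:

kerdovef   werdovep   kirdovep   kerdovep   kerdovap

piruku ~ peruku — Fevik i corresponds to Vudilic e after a consonant, before r.
kiyenap ~ keyenep, napamyo ~ nepemyo — Fevik a corresponds to Vudilic e after a consonant, before a labial obstruent.
Applying these to Fevik 'kirdovap':
  kirdovap → kerdovap   (i→e after a consonant, before r)
  kerdovap → kerdovep   (a→e after a consonant, before a labial obstruent)
So the Vudilic cognate is 'kerdovep'.

kerdovep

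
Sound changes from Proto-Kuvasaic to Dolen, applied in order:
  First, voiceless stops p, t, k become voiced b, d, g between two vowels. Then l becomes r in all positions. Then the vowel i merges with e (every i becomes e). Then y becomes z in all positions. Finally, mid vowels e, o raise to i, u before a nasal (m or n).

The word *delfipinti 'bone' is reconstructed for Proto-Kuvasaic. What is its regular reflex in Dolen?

derfebinte

Dolen: *delfipinti > delfibinti > derfibinti > derfebente > derfebinte  (by intervocalic voicing, unconditioned shift, vowel merger, pre-nasal raising)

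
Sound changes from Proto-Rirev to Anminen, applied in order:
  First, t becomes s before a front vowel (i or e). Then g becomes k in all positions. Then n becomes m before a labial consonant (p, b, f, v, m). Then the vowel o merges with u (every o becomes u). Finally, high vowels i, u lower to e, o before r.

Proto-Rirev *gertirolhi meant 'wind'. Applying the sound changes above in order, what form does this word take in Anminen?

Anminen: *gertirolhi > gersirolhi > kersirolhi > kersirulhi > kerserulhi  (by palatalisation, unconditioned shift, vowel merger, pre-rhotic lowering)

kerserulhi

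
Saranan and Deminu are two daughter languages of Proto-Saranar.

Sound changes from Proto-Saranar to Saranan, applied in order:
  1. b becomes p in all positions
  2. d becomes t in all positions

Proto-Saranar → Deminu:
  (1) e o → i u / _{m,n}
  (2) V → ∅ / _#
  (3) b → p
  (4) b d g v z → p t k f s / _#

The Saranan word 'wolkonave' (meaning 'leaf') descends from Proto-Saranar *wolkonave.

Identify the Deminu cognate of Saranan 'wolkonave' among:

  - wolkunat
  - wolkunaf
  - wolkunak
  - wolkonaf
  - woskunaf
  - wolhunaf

Deminu: *wolkonave > wolkunave > wolkunav > wolkunaf  (by pre-nasal raising, apocope, final devoicing)
Only 'wolkunaf' matches the regular Deminu development of *wolkonave.

wolkunaf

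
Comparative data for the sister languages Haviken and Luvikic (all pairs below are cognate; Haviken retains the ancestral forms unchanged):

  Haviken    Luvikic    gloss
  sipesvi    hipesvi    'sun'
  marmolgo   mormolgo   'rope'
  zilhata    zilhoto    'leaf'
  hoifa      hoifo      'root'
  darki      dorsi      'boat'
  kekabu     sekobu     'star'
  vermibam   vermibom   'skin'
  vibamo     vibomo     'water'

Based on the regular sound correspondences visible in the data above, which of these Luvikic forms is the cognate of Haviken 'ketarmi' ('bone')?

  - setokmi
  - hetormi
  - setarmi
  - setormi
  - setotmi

kekabu ~ sekobu — Haviken k corresponds to Luvikic s word-initially before a front vowel.
marmolgo ~ mormolgo, darki ~ dorsi — Haviken a corresponds to Luvikic o after a consonant, before r.
Applying these to Haviken 'ketarmi':
  ketarmi → setarmi   (k→s word-initially before a front vowel)
  setarmi → setormi   (a→o after a consonant, before r)
So the Luvikic cognate is 'setormi'.

setormi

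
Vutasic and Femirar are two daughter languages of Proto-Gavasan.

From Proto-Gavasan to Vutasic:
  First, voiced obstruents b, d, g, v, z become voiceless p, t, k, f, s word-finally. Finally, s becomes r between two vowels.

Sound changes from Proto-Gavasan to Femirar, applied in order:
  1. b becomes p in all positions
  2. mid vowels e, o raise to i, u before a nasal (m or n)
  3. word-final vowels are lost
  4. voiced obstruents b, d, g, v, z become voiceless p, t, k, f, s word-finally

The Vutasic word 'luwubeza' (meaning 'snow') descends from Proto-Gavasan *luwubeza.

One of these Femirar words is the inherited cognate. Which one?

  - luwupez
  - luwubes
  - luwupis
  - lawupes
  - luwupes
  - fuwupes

luwupes

Femirar: *luwubeza
  luwubeza → luwupeza   [unconditioned shift]
  luwupeza (rule 2 does not apply)
  luwupeza → luwupez   [apocope]
  luwupez → luwupes   [final devoicing]
  giving Femirar luwupes.
Only 'luwupes' matches the regular Femirar development of *luwubeza.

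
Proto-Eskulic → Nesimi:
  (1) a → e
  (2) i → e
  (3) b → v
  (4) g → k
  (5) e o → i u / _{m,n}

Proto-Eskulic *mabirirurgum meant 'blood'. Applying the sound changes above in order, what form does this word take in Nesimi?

mevererurkum

Nesimi: start from *mabirirurgum.
  rule 1 (vowel merger): mabirirurgum → mebirirurgum
  rule 2 (vowel merger): mebirirurgum → mebererurgum
  rule 3 (unconditioned shift): mebererurgum → mevererurgum
  rule 4 (unconditioned shift): mevererurgum → mevererurkum
  rule 5: no change — mevererurkum
  ⇒ Nesimi mevererurkum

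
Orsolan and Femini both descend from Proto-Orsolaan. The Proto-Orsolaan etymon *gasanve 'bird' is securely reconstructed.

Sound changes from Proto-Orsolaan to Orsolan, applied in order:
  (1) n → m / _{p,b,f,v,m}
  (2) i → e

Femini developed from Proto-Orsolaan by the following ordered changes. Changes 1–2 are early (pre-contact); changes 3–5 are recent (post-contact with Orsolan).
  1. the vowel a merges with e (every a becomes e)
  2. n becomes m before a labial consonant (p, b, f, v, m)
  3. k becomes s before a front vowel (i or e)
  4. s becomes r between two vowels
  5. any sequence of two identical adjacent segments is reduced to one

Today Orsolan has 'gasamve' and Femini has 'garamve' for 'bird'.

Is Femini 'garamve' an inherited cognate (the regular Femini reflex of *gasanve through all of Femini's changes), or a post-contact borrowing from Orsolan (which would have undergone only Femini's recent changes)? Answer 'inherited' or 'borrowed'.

borrowed

If inherited, *gasanve would pass through all of Femini's changes:
Femini: *gasanve > gesenve > gesemve > geremve  (by vowel merger, nasal place assimilation, rhotacism)
If borrowed from Orsolan 'gasamve' after the early changes, it would undergo only the recent ones:
  rule 3 (palatalisation): no change (gasamve)
  rule 4 (rhotacism): gasamve → garamve
  rule 5 (degemination): no change (garamve)
  ⇒ as a loan: garamve
Femini 'garamve' matches the loan outcome 'garamve', not the inherited 'geremve' — it skipped the early Femini changes, so it was borrowed from Orsolan.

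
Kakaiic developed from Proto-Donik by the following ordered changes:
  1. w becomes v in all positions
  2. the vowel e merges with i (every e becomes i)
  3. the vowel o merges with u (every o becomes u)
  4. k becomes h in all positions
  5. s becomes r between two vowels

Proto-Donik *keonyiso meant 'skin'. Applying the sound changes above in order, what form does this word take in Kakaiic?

Kakaiic: start from *keonyiso.
  rule 1: no change — keonyiso
  rule 2 (vowel merger): keonyiso → kionyiso
  rule 3 (vowel merger): kionyiso → kiunyisu
  rule 4 (unconditioned shift): kiunyisu → hiunyisu
  rule 5 (rhotacism): hiunyisu → hiunyiru
  ⇒ Kakaiic hiunyiru

hiunyiru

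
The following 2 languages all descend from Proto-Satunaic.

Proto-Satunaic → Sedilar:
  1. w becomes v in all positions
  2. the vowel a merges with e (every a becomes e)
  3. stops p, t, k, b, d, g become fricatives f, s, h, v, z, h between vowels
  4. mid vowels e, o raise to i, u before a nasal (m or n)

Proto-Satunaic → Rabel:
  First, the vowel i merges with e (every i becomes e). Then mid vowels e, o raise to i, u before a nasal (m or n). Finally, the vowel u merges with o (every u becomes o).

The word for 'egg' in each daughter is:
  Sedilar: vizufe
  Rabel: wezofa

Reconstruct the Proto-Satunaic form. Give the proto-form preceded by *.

Position 4: Sedilar has u, Rabel has o. Taking the neighbouring segments as reconstructed: Sedilar u can only go back to *u; Rabel o could go back to *o or *u — the one source consistent with every daughter is *u.
Position 2: Sedilar has i, Rabel has e. Taking the neighbouring segments as reconstructed: Sedilar i can only go back to *i; Rabel e could go back to *e or *i — the one source consistent with every daughter is *i.
Position 6: Sedilar has e, Rabel has a. Rabel preserves a here (none of its changes turn any other segment into a), so the proto-segment is *a.
Continuing position by position gives *wizufa; check it forward:
Sedilar: *wizufa
  wizufa → vizufa   [unconditioned shift]
  vizufa → vizufe   [vowel merger]
  vizufe (rule 3 does not apply)
  vizufe (rule 4 does not apply)
  giving Sedilar vizufe.
Rabel: *wizufa
  wizufa → wezufa   [vowel merger]
  wezufa (rule 2 does not apply)
  wezufa → wezofa   [vowel merger]
  giving Rabel wezofa.
*wizufa is the unique common source.

*wizufa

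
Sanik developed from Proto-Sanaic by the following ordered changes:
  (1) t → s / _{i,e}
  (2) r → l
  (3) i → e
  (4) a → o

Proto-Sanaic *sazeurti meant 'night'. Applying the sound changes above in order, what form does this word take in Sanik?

Sanik: *sazeurti
  sazeurti → sazeursi   [palatalisation]
  sazeursi → sazeulsi   [unconditioned shift]
  sazeulsi → sazeulse   [vowel merger]
  sazeulse → sozeulse   [vowel merger]
  giving Sanik sozeulse.

sozeulse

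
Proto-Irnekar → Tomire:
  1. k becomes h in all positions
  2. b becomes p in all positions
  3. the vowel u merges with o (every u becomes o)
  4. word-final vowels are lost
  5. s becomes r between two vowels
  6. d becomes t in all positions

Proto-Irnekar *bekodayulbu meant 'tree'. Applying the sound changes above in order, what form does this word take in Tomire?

pehotayolp

Tomire: *bekodayulbu > behodayulbu > pehodayulpu > pehodayolpo > pehodayolp > pehotayolp  (by unconditioned shift, unconditioned shift, vowel merger, apocope, unconditioned shift)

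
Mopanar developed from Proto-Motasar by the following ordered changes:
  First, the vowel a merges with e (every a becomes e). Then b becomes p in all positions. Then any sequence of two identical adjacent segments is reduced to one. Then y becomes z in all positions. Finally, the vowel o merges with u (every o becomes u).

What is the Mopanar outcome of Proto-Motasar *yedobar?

Mopanar: *yedobar
  yedobar → yedober   [vowel merger]
  yedober → yedoper   [unconditioned shift]
  yedoper (rule 3 does not apply)
  yedoper → zedoper   [unconditioned shift]
  zedoper → zeduper   [vowel merger]
  giving Mopanar zeduper.

zeduper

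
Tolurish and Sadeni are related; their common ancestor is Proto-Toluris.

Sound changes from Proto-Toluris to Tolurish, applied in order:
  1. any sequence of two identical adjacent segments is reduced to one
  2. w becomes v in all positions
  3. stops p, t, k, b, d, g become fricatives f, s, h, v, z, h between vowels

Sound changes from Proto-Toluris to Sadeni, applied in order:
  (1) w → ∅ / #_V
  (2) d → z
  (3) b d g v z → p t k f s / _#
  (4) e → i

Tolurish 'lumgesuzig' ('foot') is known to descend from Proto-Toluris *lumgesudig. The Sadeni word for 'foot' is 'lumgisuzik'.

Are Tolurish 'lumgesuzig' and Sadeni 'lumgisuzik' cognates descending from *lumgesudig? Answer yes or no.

Derive the expected Sadeni reflex of *lumgesudig:
Sadeni: start from *lumgesudig.
  rule 1: no change — lumgesudig
  rule 2 (unconditioned shift): lumgesudig → lumgesuzig
  rule 3 (final devoicing): lumgesuzig → lumgesuzik
  rule 4 (vowel merger): lumgesuzik → lumgisuzik
  ⇒ Sadeni lumgisuzik
Sadeni 'lumgisuzik' matches the regular reflex exactly, so the pair is cognate.

yes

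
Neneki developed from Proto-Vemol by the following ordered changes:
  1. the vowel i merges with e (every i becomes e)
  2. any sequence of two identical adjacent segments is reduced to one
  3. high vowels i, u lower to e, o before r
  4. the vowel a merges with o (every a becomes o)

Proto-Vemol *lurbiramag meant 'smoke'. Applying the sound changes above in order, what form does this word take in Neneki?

lorberomog

Neneki: *lurbiramag
  lurbiramag → lurberamag   [vowel merger]
  lurberamag (rule 2 does not apply)
  lurberamag → lorberamag   [pre-rhotic lowering]
  lorberamag → lorberomog   [vowel merger]
  giving Neneki lorberomog.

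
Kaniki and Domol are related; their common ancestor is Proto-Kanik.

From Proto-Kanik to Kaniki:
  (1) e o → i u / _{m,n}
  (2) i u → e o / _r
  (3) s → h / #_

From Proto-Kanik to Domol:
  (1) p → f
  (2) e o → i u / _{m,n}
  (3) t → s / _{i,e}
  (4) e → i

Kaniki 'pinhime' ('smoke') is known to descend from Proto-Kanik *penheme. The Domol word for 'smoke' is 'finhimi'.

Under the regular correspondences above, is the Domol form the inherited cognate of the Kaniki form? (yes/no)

yes

Derive the expected Domol reflex of *penheme:
Domol: start from *penheme.
  rule 1 (unconditioned shift): penheme → fenheme
  rule 2 (pre-nasal raising): fenheme → finhime
  rule 3: no change — finhime
  rule 4 (vowel merger): finhime → finhimi
  ⇒ Domol finhimi
Domol 'finhimi' matches the regular reflex exactly, so the pair is cognate.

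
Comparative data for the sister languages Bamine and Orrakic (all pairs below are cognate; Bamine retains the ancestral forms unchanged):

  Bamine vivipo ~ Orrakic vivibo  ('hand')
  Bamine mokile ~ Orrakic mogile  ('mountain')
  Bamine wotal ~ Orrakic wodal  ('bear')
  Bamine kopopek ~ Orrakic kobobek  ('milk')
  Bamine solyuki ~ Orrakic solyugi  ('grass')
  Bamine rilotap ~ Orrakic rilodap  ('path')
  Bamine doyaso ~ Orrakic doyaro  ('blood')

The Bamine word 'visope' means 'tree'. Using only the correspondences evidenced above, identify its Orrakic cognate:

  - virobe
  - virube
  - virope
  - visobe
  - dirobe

doyaso ~ doyaro — Bamine s corresponds to Orrakic r between vowels (before a back vowel).
kopopek ~ kobobek — Bamine p corresponds to Orrakic b between vowels (before a front vowel).
Applying these to Bamine 'visope':
  visope → virope   (s→r between vowels (before a back vowel))
  virope → virobe   (p→b between vowels (before a front vowel))
So the Orrakic cognate is 'virobe'.

virobe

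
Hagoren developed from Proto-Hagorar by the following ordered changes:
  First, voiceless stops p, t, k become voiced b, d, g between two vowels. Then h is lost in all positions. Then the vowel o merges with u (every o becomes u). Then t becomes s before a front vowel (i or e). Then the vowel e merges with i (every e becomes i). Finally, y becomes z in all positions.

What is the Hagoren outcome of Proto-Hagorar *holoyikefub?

Hagoren: start from *holoyikefub.
  rule 1 (intervocalic voicing): holoyikefub → holoyigefub
  rule 2 (h-loss): holoyigefub → oloyigefub
  rule 3 (vowel merger): oloyigefub → uluyigefub
  rule 4: no change — uluyigefub
  rule 5 (vowel merger): uluyigefub → uluyigifub
  rule 6 (unconditioned shift): uluyigifub → uluzigifub
  ⇒ Hagoren uluzigifub

uluzigifub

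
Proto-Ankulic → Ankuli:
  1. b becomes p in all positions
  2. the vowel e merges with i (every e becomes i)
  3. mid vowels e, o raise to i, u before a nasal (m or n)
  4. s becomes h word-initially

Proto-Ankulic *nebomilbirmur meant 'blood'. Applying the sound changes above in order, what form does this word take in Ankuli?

nipumilpirmur

Ankuli: *nebomilbirmur > nepomilpirmur > nipomilpirmur > nipumilpirmur  (by unconditioned shift, vowel merger, pre-nasal raising)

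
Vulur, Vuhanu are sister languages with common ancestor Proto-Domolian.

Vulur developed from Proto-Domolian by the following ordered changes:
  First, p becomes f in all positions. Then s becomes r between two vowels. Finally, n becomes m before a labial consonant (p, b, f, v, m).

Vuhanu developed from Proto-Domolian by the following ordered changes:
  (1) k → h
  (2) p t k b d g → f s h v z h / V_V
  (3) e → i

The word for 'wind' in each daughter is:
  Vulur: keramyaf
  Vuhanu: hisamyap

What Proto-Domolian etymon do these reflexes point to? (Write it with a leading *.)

*kesamyap

Position 3: Vulur has r, Vuhanu has s. Taking the neighbouring segments as reconstructed: Vulur r could go back to *s or *r; Vuhanu s could go back to *t or *s — the one source consistent with every daughter is *s.
Position 2: Vulur has e, Vuhanu has i. Vulur preserves e here (none of its changes turn any other segment into e), so the proto-segment is *e.
Continuing position by position gives *kesamyap; check it forward:
Vulur: start from *kesamyap.
  rule 1 (unconditioned shift): kesamyap → kesamyaf
  rule 2 (rhotacism): kesamyaf → keramyaf
  rule 3: no change — keramyaf
  ⇒ Vulur keramyaf
Vuhanu: *kesamyap
  kesamyap → hesamyap   [unconditioned shift]
  hesamyap (rule 2 does not apply)
  hesamyap → hisamyap   [vowel merger]
  giving Vuhanu hisamyap.
*kesamyap is the unique common source.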